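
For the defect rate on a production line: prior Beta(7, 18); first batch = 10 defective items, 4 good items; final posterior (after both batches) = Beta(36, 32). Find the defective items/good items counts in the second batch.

19 defective items and 10 good items

Because Beta–binomial updating is additive in the counts, the combined data contributed (α_post−α_prior, β_post−β_prior) successes and failures.
Total across both batches: 36−7=29 defective items, 32−18=14 good items.
Subtract the first batch: 29−10=19 defective items and 14−4=10 good items.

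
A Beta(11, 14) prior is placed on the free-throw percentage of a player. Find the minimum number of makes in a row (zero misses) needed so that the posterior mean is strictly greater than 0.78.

After k makes and 0 misses the posterior is Beta(11+k, 14), with mean (11+k)/(11+14+k).
Set (11+k)/(25+k) > 0.78 and solve: k > (0.78·25 − 11)/(1 − 0.78) = 38.636.
The smallest integer exceeding 38.636 is 39, and checking k=39: (50)/(64) = 0.7812 > 0.78.

k = 39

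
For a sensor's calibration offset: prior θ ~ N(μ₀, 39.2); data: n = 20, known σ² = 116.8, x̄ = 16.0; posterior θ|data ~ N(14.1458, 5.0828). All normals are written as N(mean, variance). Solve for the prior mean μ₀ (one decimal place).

The posterior mean is a precision-weighted average: μ_n = (τ₀μ₀ + τ_data·x̄)/(τ₀+τ_data), with τ₀=1/σ₀² and τ_data=n/σ².
Here τ₀ = 1/39.2 = 0.025510 and τ_data = 20/116.8 = 0.171233, so τ_n = 0.196743.
Rearranging for μ₀: μ₀ = (μ_n·τ_n − τ_data·x̄)/τ₀ = (14.1458·0.196743 − 0.171233·16.0) / 0.025510 = 0.043359/0.025510 ≈ 1.7.

μ₀ = 1.7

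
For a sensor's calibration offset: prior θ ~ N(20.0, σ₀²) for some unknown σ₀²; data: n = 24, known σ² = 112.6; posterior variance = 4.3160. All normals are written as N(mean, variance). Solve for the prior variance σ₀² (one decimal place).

Posterior precision equals prior precision plus data precision: 1/σ_n² = 1/σ₀² + n/σ².
So 1/σ₀² = 1/4.3160 − 24/112.6 = 0.231696 − 0.213144 = 0.018552.
Hence σ₀² = 1/0.018552 ≈ 53.9.

σ₀² = 53.9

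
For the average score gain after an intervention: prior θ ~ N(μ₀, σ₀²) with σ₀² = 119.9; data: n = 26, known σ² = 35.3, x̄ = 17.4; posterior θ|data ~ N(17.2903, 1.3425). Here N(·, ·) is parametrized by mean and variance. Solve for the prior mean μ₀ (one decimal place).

The posterior mean is a precision-weighted average: μ_n = (τ₀μ₀ + τ_data·x̄)/(τ₀+τ_data), with τ₀=1/σ₀² and τ_data=n/σ².
Here τ₀ = 1/119.9 = 0.008340 and τ_data = 26/35.3 = 0.736544, so τ_n = 0.744884.
Rearranging for μ₀: μ₀ = (μ_n·τ_n − τ_data·x̄)/τ₀ = (17.2903·0.744884 − 0.736544·17.4) / 0.008340 = 0.063402/0.008340 ≈ 7.6.

μ₀ = 7.6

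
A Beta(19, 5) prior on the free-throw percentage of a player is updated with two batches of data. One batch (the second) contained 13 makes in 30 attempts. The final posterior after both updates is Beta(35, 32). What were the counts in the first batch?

Because Beta–binomial updating is additive in the counts, the combined data contributed (α_post−α_prior, β_post−β_prior) successes and failures.
Total across both batches: 35−19=16 makes, 32−5=27 misses.
Subtract the second batch: 16−13=3 makes and 27−17=10 misses.

3 makes and 10 misses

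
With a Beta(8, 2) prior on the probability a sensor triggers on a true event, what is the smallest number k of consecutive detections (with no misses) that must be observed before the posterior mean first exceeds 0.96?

After k detections and 0 misses the posterior is Beta(8+k, 2), with mean (8+k)/(8+2+k).
Set (8+k)/(10+k) > 0.96 and solve: k > (0.96·10 − 8)/(1 − 0.96) = 40.000.
The smallest integer exceeding 40.000 is 41, and checking k=41: (49)/(51) = 0.9608 > 0.96.

k = 41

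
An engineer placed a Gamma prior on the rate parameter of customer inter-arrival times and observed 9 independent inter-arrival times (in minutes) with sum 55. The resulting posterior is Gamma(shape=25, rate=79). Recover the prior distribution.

For an exponential likelihood with a Gamma(α, β) prior on the rate, n observations with total T give posterior Gamma(α+n, β+T).
So α = 25 − 9 = 16 and β = 79 − 55 = 24.

Gamma(shape=16, rate=24)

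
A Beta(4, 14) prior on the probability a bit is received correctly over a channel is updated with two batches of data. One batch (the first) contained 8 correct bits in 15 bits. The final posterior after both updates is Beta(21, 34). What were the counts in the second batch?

Because Beta–binomial updating is additive in the counts, the combined data contributed (α_post−α_prior, β_post−β_prior) successes and failures.
Total across both batches: 21−4=17 correct bits, 34−14=20 errors.
Subtract the first batch: 17−8=9 correct bits and 20−7=13 errors.

9 correct bits and 13 errors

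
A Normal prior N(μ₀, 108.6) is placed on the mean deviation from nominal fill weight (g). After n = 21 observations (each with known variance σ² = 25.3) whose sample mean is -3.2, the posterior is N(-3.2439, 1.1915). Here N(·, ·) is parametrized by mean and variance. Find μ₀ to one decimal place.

The posterior mean is a precision-weighted average: μ_n = (τ₀μ₀ + τ_data·x̄)/(τ₀+τ_data), with τ₀=1/σ₀² and τ_data=n/σ².
Here τ₀ = 1/108.6 = 0.009208 and τ_data = 21/25.3 = 0.830040, so τ_n = 0.839248.
Rearranging for μ₀: μ₀ = (μ_n·τ_n − τ_data·x̄)/τ₀ = (-3.2439·0.839248 − 0.830040·-3.2) / 0.009208 = -0.066309/0.009208 ≈ -7.2.

μ₀ = -7.2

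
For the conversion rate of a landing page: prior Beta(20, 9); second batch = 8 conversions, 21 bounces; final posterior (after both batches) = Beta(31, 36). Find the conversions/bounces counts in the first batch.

Because Beta–binomial updating is additive in the counts, the combined data contributed (α_post−α_prior, β_post−β_prior) successes and failures.
Total across both batches: 31−20=11 conversions, 36−9=27 bounces.
Subtract the second batch: 11−8=3 conversions and 27−21=6 bounces.

3 conversions and 6 bounces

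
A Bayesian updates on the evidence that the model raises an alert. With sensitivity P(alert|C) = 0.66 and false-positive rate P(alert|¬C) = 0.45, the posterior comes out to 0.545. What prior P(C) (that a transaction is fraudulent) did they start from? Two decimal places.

Bayes' rule in odds form gives O(C|E) = O(C)·[P(E|C)/P(E|¬C)], hence O(C) = O(C|E)/LR.
Posterior odds = 0.545/(1−0.545) = 1.1978. LR = 0.66/0.45 = 1.4667.
Prior odds = 1.1978/1.4667 = 0.8167, so P(C) = 0.8167/(1+0.8167) ≈ 0.45.

P(C) = 0.45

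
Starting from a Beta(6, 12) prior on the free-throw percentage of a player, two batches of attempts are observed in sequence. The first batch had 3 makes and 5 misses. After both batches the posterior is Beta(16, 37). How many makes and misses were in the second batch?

7 makes and 20 misses

Because Beta–binomial updating is additive in the counts, the combined data contributed (α_post−α_prior, β_post−β_prior) successes and failures.
Total across both batches: 16−6=10 makes, 37−12=25 misses.
Subtract the first batch: 10−3=7 makes and 25−5=20 misses.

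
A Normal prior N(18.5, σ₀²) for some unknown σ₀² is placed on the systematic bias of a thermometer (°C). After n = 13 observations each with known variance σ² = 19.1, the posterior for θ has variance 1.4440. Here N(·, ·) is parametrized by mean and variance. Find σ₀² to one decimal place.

σ₀² = 84.1

For the Normal–Normal model with known σ², precisions add: τ_n = τ₀ + n/σ².
So 1/σ₀² = 1/1.4440 − 13/19.1 = 0.692521 − 0.680628 = 0.011893.
Hence σ₀² = 1/0.011893 ≈ 84.1.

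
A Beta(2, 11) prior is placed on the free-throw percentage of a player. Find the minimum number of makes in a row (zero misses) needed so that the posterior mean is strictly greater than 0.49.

After k makes and 0 misses the posterior is Beta(2+k, 11), with mean (2+k)/(2+11+k).
Set (2+k)/(13+k) > 0.49 and solve: k > (0.49·13 − 2)/(1 − 0.49) = 8.569.
The smallest integer exceeding 8.569 is 9.

k = 9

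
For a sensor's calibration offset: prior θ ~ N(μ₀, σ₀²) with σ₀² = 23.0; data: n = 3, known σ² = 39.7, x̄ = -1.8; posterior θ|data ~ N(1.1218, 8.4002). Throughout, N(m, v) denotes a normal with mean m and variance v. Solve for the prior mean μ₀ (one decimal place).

With known observation variance, the Normal–Normal posterior has precision τ_n = τ₀ + n/σ² and mean μ_n = (τ₀μ₀ + (n/σ²)x̄)/τ_n.
Here τ₀ = 1/23.0 = 0.043478 and τ_data = 3/39.7 = 0.075567, so τ_n = 0.119045.
Rearranging for μ₀: μ₀ = (μ_n·τ_n − τ_data·x̄)/τ₀ = (1.1218·0.119045 − 0.075567·-1.8) / 0.043478 = 0.269565/0.043478 ≈ 6.2.

μ₀ = 6.2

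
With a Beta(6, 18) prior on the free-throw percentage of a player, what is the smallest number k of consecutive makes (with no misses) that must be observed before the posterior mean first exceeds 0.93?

k = 234

After k makes and 0 misses the posterior is Beta(6+k, 18), with mean (6+k)/(6+18+k).
Set (6+k)/(24+k) > 0.93 and solve: k > (0.93·24 − 6)/(1 − 0.93) = 233.143.
The smallest integer exceeding 233.143 is 234, and checking k=234: (240)/(258) = 0.9302 > 0.93.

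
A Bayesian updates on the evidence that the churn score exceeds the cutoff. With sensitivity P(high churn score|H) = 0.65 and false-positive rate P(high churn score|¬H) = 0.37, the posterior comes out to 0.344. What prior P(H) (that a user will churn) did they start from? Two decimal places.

In odds form, posterior odds = prior odds × likelihood ratio, so prior odds = posterior odds ÷ LR.
Posterior odds = 0.344/(1−0.344) = 0.5244. LR = 0.65/0.37 = 1.7568.
Prior odds = 0.5244/1.7568 = 0.2985, so P(H) = 0.2985/(1+0.2985) ≈ 0.23.

P(H) = 0.23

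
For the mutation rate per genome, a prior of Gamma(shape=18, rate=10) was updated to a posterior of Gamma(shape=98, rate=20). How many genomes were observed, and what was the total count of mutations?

A Gamma(α, β) prior (rate parametrization) on a Poisson rate with n observations summing to S gives posterior Gamma(α+S, β+n).
Matching: Σxᵢ = 98 − 18 = 80 and n = 20 − 10 = 10.

n = 10 genomes with total 80 mutations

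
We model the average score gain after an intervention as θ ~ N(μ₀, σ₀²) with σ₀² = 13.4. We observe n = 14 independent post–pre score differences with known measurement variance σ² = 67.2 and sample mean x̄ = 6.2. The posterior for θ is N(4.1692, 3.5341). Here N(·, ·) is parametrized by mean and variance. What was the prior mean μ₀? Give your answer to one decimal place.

With known observation variance, the Normal–Normal posterior has precision τ_n = τ₀ + n/σ² and mean μ_n = (τ₀μ₀ + (n/σ²)x̄)/τ_n.
Here τ₀ = 1/13.4 = 0.074627 and τ_data = 14/67.2 = 0.208333, so τ_n = 0.282960.
Rearranging for μ₀: μ₀ = (μ_n·τ_n − τ_data·x̄)/τ₀ = (4.1692·0.282960 − 0.208333·6.2) / 0.074627 = -0.111948/0.074627 ≈ -1.5.

μ₀ = -1.5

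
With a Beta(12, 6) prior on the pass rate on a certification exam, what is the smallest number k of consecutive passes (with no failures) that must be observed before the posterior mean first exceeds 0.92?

k = 58

After k passes and 0 failures the posterior is Beta(12+k, 6), with mean (12+k)/(12+6+k).
Set (12+k)/(18+k) > 0.92 and solve: k > (0.92·18 − 12)/(1 − 0.92) = 57.000.
The smallest integer exceeding 57.000 is 58, and checking k=58: (70)/(76) = 0.9211 > 0.92.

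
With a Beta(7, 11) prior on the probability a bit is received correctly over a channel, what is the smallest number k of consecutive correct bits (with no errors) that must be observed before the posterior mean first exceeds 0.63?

k = 12

After k correct bits and 0 errors the posterior is Beta(7+k, 11), with mean (7+k)/(7+11+k).
Set (7+k)/(18+k) > 0.63 and solve: k > (0.63·18 − 7)/(1 − 0.63) = 11.730.
The smallest integer exceeding 11.730 is 12.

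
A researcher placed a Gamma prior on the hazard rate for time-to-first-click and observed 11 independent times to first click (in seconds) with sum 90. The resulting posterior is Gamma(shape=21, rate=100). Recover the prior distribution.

Gamma(shape=10, rate=10)

For an exponential likelihood with a Gamma(α, β) prior on the rate, n observations with total T give posterior Gamma(α+n, β+T).
So α = 21 − 11 = 10 and β = 100 − 90 = 10.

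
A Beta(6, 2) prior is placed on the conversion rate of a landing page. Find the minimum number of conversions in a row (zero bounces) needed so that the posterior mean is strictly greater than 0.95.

After k conversions and 0 bounces the posterior is Beta(6+k, 2), with mean (6+k)/(6+2+k).
Set (6+k)/(8+k) > 0.95 and solve: k > (0.95·8 − 6)/(1 − 0.95) = 32.000.
The smallest integer exceeding 32.000 is 33.

k = 33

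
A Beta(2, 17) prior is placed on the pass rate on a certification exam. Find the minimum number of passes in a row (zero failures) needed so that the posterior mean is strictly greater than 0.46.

After k passes and 0 failures the posterior is Beta(2+k, 17), with mean (2+k)/(2+17+k).
Set (2+k)/(19+k) > 0.46 and solve: k > (0.46·19 − 2)/(1 − 0.46) = 12.481.
The smallest integer exceeding 12.481 is 13.

k = 13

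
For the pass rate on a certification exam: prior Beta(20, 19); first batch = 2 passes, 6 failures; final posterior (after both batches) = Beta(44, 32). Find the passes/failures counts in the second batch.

22 passes and 7 failures

Because Beta–binomial updating is additive in the counts, the combined data contributed (α_post−α_prior, β_post−β_prior) successes and failures.
Total across both batches: 44−20=24 passes, 32−19=13 failures.
Subtract the first batch: 24−2=22 passes and 13−6=7 failures.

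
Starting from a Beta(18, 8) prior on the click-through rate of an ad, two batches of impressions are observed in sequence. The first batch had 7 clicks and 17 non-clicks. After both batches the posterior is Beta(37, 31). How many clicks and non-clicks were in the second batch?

12 clicks and 6 non-clicks

Sequential conjugate updates are equivalent to a single update on the pooled data, so total successes = posterior α − prior α and total failures = posterior β − prior β.
Total across both batches: 37−18=19 clicks, 31−8=23 non-clicks.
Subtract the first batch: 19−7=12 clicks and 23−17=6 non-clicks.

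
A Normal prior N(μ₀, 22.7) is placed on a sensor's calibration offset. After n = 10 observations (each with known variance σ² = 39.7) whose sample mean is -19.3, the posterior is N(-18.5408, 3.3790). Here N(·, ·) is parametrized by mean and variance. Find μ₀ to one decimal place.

μ₀ = -14.2

With known observation variance, the Normal–Normal posterior has precision τ_n = τ₀ + n/σ² and mean μ_n = (τ₀μ₀ + (n/σ²)x̄)/τ_n.
Here τ₀ = 1/22.7 = 0.044053 and τ_data = 10/39.7 = 0.251889, so τ_n = 0.295942.
Rearranging for μ₀: μ₀ = (μ_n·τ_n − τ_data·x̄)/τ₀ = (-18.5408·0.295942 − 0.251889·-19.3) / 0.044053 = -0.625544/0.044053 ≈ -14.2.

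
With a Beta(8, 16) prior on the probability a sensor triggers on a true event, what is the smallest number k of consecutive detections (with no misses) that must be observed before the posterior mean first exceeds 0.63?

k = 20

After k detections and 0 misses the posterior is Beta(8+k, 16), with mean (8+k)/(8+16+k).
Set (8+k)/(24+k) > 0.63 and solve: k > (0.63·24 − 8)/(1 − 0.63) = 19.243.
The smallest integer exceeding 19.243 is 20, and checking k=20: (28)/(44) = 0.6364 > 0.63.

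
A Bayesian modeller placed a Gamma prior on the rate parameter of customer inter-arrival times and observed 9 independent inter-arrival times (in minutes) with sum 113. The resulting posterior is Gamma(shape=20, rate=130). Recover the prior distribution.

Gamma–exponential conjugacy: posterior shape = α + n, posterior rate = β + Σtᵢ.
So α = 20 − 9 = 11 and β = 130 − 113 = 17.

Gamma(shape=11, rate=17)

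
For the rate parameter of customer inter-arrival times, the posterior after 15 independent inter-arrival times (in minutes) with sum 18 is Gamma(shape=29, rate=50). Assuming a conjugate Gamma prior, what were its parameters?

For an exponential likelihood with a Gamma(α, β) prior on the rate, n observations with total T give posterior Gamma(α+n, β+T).
So α = 29 − 15 = 14 and β = 50 − 18 = 32.

Gamma(shape=14, rate=32)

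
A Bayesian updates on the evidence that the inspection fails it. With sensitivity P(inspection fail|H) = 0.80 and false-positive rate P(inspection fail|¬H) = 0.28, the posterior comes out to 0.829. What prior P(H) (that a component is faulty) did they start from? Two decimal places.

Bayes' rule in odds form gives O(H|E) = O(H)·[P(E|H)/P(E|¬H)], hence O(H) = O(H|E)/LR.
Posterior odds = 0.829/(1−0.829) = 4.8480. LR = 0.80/0.28 = 2.8571.
Prior odds = 4.8480/2.8571 = 1.6968, so P(H) = 1.6968/(1+1.6968) ≈ 0.63.

P(H) = 0.63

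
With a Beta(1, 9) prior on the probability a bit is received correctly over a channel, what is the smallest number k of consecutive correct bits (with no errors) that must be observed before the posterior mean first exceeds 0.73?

k = 24

After k correct bits and 0 errors the posterior is Beta(1+k, 9), with mean (1+k)/(1+9+k).
Set (1+k)/(10+k) > 0.73 and solve: k > (0.73·10 − 1)/(1 − 0.73) = 23.333.
The smallest integer exceeding 23.333 is 24, and checking k=24: (25)/(34) = 0.7353 > 0.73.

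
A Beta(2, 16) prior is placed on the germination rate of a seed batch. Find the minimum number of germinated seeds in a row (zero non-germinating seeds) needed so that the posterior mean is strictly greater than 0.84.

After k germinated seeds and 0 non-germinating seeds the posterior is Beta(2+k, 16), with mean (2+k)/(2+16+k).
Set (2+k)/(18+k) > 0.84 and solve: k > (0.84·18 − 2)/(1 − 0.84) = 82.000.
The smallest integer exceeding 82.000 is 83, and checking k=83: (85)/(101) = 0.8416 > 0.84.

k = 83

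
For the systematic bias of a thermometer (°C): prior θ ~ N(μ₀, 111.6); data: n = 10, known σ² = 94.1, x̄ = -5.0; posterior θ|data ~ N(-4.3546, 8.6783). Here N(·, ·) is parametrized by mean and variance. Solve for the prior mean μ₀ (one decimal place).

With known observation variance, the Normal–Normal posterior has precision τ_n = τ₀ + n/σ² and mean μ_n = (τ₀μ₀ + (n/σ²)x̄)/τ_n.
Here τ₀ = 1/111.6 = 0.008961 and τ_data = 10/94.1 = 0.106270, so τ_n = 0.115231.
Rearranging for μ₀: μ₀ = (μ_n·τ_n − τ_data·x̄)/τ₀ = (-4.3546·0.115231 − 0.106270·-5.0) / 0.008961 = 0.029565/0.008961 ≈ 3.3.

μ₀ = 3.3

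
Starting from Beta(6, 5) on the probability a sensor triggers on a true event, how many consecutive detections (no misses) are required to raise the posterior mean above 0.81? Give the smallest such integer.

k = 16

After k detections and 0 misses the posterior is Beta(6+k, 5), with mean (6+k)/(6+5+k).
Set (6+k)/(11+k) > 0.81 and solve: k > (0.81·11 − 6)/(1 − 0.81) = 15.316.
The smallest integer exceeding 15.316 is 16.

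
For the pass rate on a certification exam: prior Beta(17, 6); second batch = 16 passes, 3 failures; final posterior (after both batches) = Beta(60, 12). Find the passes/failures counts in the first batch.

27 passes and 3 failures

Because Beta–binomial updating is additive in the counts, the combined data contributed (α_post−α_prior, β_post−β_prior) successes and failures.
Total across both batches: 60−17=43 passes, 12−6=6 failures.
Subtract the second batch: 43−16=27 passes and 6−3=3 failures.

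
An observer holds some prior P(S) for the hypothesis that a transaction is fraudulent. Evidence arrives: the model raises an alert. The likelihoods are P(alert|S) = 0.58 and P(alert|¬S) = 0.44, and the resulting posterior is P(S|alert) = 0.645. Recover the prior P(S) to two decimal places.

P(S) = 0.58

In odds form, posterior odds = prior odds × likelihood ratio, so prior odds = posterior odds ÷ LR.
Posterior odds = 0.645/(1−0.645) = 1.8169. LR = 0.58/0.44 = 1.3182.
Prior odds = 1.8169/1.3182 = 1.3783, so P(S) = 1.3783/(1+1.3783) ≈ 0.58.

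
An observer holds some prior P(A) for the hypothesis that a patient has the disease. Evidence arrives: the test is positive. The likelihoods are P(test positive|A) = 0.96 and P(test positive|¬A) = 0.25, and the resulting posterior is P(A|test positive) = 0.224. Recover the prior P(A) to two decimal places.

P(A) = 0.07

Bayes' rule in odds form gives O(A|E) = O(A)·[P(E|A)/P(E|¬A)], hence O(A) = O(A|E)/LR.
Posterior odds = 0.224/(1−0.224) = 0.2887. LR = 0.96/0.25 = 3.8400.
Prior odds = 0.2887/3.8400 = 0.0752, so P(A) = 0.0752/(1+0.0752) ≈ 0.07.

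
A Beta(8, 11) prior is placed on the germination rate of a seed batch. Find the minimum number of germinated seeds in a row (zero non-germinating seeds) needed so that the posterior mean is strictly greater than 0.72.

k = 21

After k germinated seeds and 0 non-germinating seeds the posterior is Beta(8+k, 11), with mean (8+k)/(8+11+k).
Set (8+k)/(19+k) > 0.72 and solve: k > (0.72·19 − 8)/(1 − 0.72) = 20.286.
The smallest integer exceeding 20.286 is 21, and checking k=21: (29)/(40) = 0.7250 > 0.72.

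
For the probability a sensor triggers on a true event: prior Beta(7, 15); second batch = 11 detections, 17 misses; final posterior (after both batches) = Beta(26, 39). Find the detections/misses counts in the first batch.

8 detections and 7 misses

Because Beta–binomial updating is additive in the counts, the combined data contributed (α_post−α_prior, β_post−β_prior) successes and failures.
Total across both batches: 26−7=19 detections, 39−15=24 misses.
Subtract the second batch: 19−11=8 detections and 24−17=7 misses.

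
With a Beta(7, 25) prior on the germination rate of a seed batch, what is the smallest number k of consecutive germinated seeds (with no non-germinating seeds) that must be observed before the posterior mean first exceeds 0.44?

After k germinated seeds and 0 non-germinating seeds the posterior is Beta(7+k, 25), with mean (7+k)/(7+25+k).
Set (7+k)/(32+k) > 0.44 and solve: k > (0.44·32 − 7)/(1 − 0.44) = 12.643.
The smallest integer exceeding 12.643 is 13, and checking k=13: (20)/(45) = 0.4444 > 0.44.

k = 13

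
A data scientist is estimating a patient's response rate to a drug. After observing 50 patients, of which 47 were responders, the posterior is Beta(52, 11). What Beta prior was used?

Beta(5, 8)

Beta is conjugate to the binomial likelihood: posterior = Beta(α+s, β+f).
Subtract the data counts: 52−47=5, 11−3=8.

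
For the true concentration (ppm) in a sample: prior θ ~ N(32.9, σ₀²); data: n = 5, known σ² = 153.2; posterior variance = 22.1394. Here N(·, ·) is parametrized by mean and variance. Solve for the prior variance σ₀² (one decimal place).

σ₀² = 79.8

Posterior precision equals prior precision plus data precision: 1/σ_n² = 1/σ₀² + n/σ².
So 1/σ₀² = 1/22.1394 − 5/153.2 = 0.045168 − 0.032637 = 0.012531.
Hence σ₀² = 1/0.012531 ≈ 79.8.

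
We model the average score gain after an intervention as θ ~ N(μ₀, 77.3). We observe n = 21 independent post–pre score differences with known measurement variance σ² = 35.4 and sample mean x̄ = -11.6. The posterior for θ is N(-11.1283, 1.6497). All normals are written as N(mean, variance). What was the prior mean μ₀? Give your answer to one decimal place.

μ₀ = 10.5

With known observation variance, the Normal–Normal posterior has precision τ_n = τ₀ + n/σ² and mean μ_n = (τ₀μ₀ + (n/σ²)x̄)/τ_n.
Here τ₀ = 1/77.3 = 0.012937 and τ_data = 21/35.4 = 0.593220, so τ_n = 0.606157.
Rearranging for μ₀: μ₀ = (μ_n·τ_n − τ_data·x̄)/τ₀ = (-11.1283·0.606157 − 0.593220·-11.6) / 0.012937 = 0.135855/0.012937 ≈ 10.5.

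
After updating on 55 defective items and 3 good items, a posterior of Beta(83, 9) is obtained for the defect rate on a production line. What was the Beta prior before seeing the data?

A Beta(α, β) prior with s successes and f failures in binomial data gives a Beta(α+s, β+f) posterior.
So α = 83 − 55 = 28 and β = 9 − 3 = 6.

Beta(28, 6)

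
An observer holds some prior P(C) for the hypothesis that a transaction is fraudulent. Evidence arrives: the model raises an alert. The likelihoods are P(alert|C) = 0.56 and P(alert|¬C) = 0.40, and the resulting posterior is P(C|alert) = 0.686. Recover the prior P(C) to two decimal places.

P(C) = 0.61

In odds form, posterior odds = prior odds × likelihood ratio, so prior odds = posterior odds ÷ LR.
Posterior odds = 0.686/(1−0.686) = 2.1847. LR = 0.56/0.40 = 1.4000.
Prior odds = 2.1847/1.4000 = 1.5605, so P(C) = 1.5605/(1+1.5605) ≈ 0.61.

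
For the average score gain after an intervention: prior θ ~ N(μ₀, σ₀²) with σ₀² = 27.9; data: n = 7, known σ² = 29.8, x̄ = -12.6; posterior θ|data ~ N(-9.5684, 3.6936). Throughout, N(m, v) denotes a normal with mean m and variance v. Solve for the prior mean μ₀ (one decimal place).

The posterior mean is a precision-weighted average: μ_n = (τ₀μ₀ + τ_data·x̄)/(τ₀+τ_data), with τ₀=1/σ₀² and τ_data=n/σ².
Here τ₀ = 1/27.9 = 0.035842 and τ_data = 7/29.8 = 0.234899, so τ_n = 0.270741.
Rearranging for μ₀: μ₀ = (μ_n·τ_n − τ_data·x̄)/τ₀ = (-9.5684·0.270741 − 0.234899·-12.6) / 0.035842 = 0.369169/0.035842 ≈ 10.3.

μ₀ = 10.3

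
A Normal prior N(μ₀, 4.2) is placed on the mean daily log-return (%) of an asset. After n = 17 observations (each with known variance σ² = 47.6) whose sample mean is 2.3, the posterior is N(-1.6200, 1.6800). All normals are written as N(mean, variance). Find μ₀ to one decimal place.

With known observation variance, the Normal–Normal posterior has precision τ_n = τ₀ + n/σ² and mean μ_n = (τ₀μ₀ + (n/σ²)x̄)/τ_n.
Here τ₀ = 1/4.2 = 0.238095 and τ_data = 17/47.6 = 0.357143, so τ_n = 0.595238.
Rearranging for μ₀: μ₀ = (μ_n·τ_n − τ_data·x̄)/τ₀ = (-1.6200·0.595238 − 0.357143·2.3) / 0.238095 = -1.785714/0.238095 ≈ -7.5.

μ₀ = -7.5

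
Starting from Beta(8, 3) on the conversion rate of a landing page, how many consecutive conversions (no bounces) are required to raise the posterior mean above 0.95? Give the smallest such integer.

k = 50

After k conversions and 0 bounces the posterior is Beta(8+k, 3), with mean (8+k)/(8+3+k).
Set (8+k)/(11+k) > 0.95 and solve: k > (0.95·11 − 8)/(1 − 0.95) = 49.000.
The smallest integer exceeding 49.000 is 50, and checking k=50: (58)/(61) = 0.9508 > 0.95.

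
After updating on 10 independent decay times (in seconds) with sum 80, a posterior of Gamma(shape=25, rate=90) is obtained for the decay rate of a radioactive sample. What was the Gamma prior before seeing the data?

Gamma(shape=15, rate=10)

For an exponential likelihood with a Gamma(α, β) prior on the rate, n observations with total T give posterior Gamma(α+n, β+T).
So α = 25 − 10 = 15 and β = 90 − 80 = 10.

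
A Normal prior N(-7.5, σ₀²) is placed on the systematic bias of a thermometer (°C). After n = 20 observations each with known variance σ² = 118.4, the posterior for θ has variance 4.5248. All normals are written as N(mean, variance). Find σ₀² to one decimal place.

σ₀² = 19.2

For the Normal–Normal model with known σ², precisions add: τ_n = τ₀ + n/σ².
So 1/σ₀² = 1/4.5248 − 20/118.4 = 0.221004 − 0.168919 = 0.052085.
Hence σ₀² = 1/0.052085 ≈ 19.2.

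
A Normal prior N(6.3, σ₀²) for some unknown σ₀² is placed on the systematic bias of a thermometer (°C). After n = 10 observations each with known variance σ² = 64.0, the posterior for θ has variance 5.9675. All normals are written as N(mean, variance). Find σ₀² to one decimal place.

σ₀² = 88.3

For the Normal–Normal model with known σ², precisions add: τ_n = τ₀ + n/σ².
So 1/σ₀² = 1/5.9675 − 10/64.0 = 0.167574 − 0.156250 = 0.011324.
Hence σ₀² = 1/0.011324 ≈ 88.3.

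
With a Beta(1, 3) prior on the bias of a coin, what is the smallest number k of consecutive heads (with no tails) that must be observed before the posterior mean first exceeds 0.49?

After k heads and 0 tails the posterior is Beta(1+k, 3), with mean (1+k)/(1+3+k).
Set (1+k)/(4+k) > 0.49 and solve: k > (0.49·4 − 1)/(1 − 0.49) = 1.882.
The smallest integer exceeding 1.882 is 2, and checking k=2: (3)/(6) = 0.5000 > 0.49.

k = 2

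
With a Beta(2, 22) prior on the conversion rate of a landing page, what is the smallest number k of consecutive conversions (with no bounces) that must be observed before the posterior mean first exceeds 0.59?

After k conversions and 0 bounces the posterior is Beta(2+k, 22), with mean (2+k)/(2+22+k).
Set (2+k)/(24+k) > 0.59 and solve: k > (0.59·24 − 2)/(1 − 0.59) = 29.659.
The smallest integer exceeding 29.659 is 30, and checking k=30: (32)/(54) = 0.5926 > 0.59.

k = 30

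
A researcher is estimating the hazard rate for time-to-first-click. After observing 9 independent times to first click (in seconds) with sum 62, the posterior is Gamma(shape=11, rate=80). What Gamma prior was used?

Gamma(shape=2, rate=18)

Gamma–exponential conjugacy: posterior shape = α + n, posterior rate = β + Σtᵢ.
So α = 11 − 9 = 2 and β = 80 − 62 = 18.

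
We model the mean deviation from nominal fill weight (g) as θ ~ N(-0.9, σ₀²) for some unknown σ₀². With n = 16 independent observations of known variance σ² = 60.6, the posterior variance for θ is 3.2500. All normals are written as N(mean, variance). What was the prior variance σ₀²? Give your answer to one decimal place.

For the Normal–Normal model with known σ², precisions add: τ_n = τ₀ + n/σ².
So 1/σ₀² = 1/3.2500 − 16/60.6 = 0.307692 − 0.264026 = 0.043666.
Hence σ₀² = 1/0.043666 ≈ 22.9.

σ₀² = 22.9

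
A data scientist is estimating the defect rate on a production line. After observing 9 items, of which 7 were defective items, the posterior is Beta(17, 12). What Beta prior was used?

Beta is conjugate to the binomial likelihood: posterior = Beta(a+s, b+f).
So a = 17 − 7 = 10 and b = 12 − 2 = 10.

Beta(10, 10)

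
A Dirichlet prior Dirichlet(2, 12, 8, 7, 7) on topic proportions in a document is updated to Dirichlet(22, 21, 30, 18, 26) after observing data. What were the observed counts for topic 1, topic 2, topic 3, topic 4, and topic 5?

For a Dirichlet(α) prior with multinomial counts c, the posterior is Dirichlet(α + c) componentwise.
Counts are posterior − prior componentwise: 22−2=20, 21−12=9, 30−8=22, 18−7=11, 26−7=19.

counts (20, 9, 22, 11, 19)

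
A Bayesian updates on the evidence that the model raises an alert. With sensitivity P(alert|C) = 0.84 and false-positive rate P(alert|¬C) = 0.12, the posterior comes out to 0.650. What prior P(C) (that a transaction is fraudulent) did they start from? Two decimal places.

In odds form, posterior odds = prior odds × likelihood ratio, so prior odds = posterior odds ÷ LR.
Posterior odds = 0.650/(1−0.650) = 1.8571. LR = 0.84/0.12 = 7.0000.
Prior odds = 1.8571/7.0000 = 0.2653, so P(C) = 0.2653/(1+0.2653) ≈ 0.21.

P(C) = 0.21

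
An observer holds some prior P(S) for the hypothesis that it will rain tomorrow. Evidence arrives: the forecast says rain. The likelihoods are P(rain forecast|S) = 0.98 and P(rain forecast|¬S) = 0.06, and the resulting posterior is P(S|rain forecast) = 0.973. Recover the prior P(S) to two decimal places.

Bayes' rule in odds form gives O(S|E) = O(S)·[P(E|S)/P(E|¬S)], hence O(S) = O(S|E)/LR.
Posterior odds = 0.973/(1−0.973) = 36.0370. LR = 0.98/0.06 = 16.3333.
Prior odds = 36.0370/16.3333 = 2.2064, so P(S) = 2.2064/(1+2.2064) ≈ 0.69.

P(S) = 0.69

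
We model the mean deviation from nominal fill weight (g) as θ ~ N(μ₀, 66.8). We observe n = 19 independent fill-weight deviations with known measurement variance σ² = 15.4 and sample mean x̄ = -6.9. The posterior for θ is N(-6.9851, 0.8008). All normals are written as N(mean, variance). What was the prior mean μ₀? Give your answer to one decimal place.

The posterior mean is a precision-weighted average: μ_n = (τ₀μ₀ + τ_data·x̄)/(τ₀+τ_data), with τ₀=1/σ₀² and τ_data=n/σ².
Here τ₀ = 1/66.8 = 0.014970 and τ_data = 19/15.4 = 1.233766, so τ_n = 1.248736.
Rearranging for μ₀: μ₀ = (μ_n·τ_n − τ_data·x̄)/τ₀ = (-6.9851·1.248736 − 1.233766·-6.9) / 0.014970 = -0.209560/0.014970 ≈ -14.0.

μ₀ = -14.0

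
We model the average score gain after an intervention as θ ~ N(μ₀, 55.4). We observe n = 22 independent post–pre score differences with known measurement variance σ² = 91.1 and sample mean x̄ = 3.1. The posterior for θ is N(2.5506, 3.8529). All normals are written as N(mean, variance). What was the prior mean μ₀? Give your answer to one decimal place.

μ₀ = -4.8

The posterior mean is a precision-weighted average: μ_n = (τ₀μ₀ + τ_data·x̄)/(τ₀+τ_data), with τ₀=1/σ₀² and τ_data=n/σ².
Here τ₀ = 1/55.4 = 0.018051 and τ_data = 22/91.1 = 0.241493, so τ_n = 0.259544.
Rearranging for μ₀: μ₀ = (μ_n·τ_n − τ_data·x̄)/τ₀ = (2.5506·0.259544 − 0.241493·3.1) / 0.018051 = -0.086635/0.018051 ≈ -4.8.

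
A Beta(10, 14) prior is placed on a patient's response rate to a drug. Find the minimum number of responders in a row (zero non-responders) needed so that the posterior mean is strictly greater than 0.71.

After k responders and 0 non-responders the posterior is Beta(10+k, 14), with mean (10+k)/(10+14+k).
Set (10+k)/(24+k) > 0.71 and solve: k > (0.71·24 − 10)/(1 − 0.71) = 24.276.
The smallest integer exceeding 24.276 is 25.

k = 25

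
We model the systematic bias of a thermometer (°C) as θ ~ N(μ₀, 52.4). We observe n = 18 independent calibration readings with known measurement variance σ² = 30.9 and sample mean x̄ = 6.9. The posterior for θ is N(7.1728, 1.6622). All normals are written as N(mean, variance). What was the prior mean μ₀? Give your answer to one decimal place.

With known observation variance, the Normal–Normal posterior has precision τ_n = τ₀ + n/σ² and mean μ_n = (τ₀μ₀ + (n/σ²)x̄)/τ_n.
Here τ₀ = 1/52.4 = 0.019084 and τ_data = 18/30.9 = 0.582524, so τ_n = 0.601608.
Rearranging for μ₀: μ₀ = (μ_n·τ_n − τ_data·x̄)/τ₀ = (7.1728·0.601608 − 0.582524·6.9) / 0.019084 = 0.295798/0.019084 ≈ 15.5.

μ₀ = 15.5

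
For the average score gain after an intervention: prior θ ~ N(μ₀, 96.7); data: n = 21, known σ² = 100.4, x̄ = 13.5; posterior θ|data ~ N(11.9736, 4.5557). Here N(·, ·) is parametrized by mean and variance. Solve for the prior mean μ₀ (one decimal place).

μ₀ = -18.9

With known observation variance, the Normal–Normal posterior has precision τ_n = τ₀ + n/σ² and mean μ_n = (τ₀μ₀ + (n/σ²)x̄)/τ_n.
Here τ₀ = 1/96.7 = 0.010341 and τ_data = 21/100.4 = 0.209163, so τ_n = 0.219504.
Rearranging for μ₀: μ₀ = (μ_n·τ_n − τ_data·x̄)/τ₀ = (11.9736·0.219504 − 0.209163·13.5) / 0.010341 = -0.195447/0.010341 ≈ -18.9.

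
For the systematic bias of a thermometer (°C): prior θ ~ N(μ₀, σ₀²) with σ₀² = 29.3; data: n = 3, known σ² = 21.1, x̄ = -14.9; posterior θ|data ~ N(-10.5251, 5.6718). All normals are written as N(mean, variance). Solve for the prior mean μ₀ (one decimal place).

μ₀ = 7.7

The posterior mean is a precision-weighted average: μ_n = (τ₀μ₀ + τ_data·x̄)/(τ₀+τ_data), with τ₀=1/σ₀² and τ_data=n/σ².
Here τ₀ = 1/29.3 = 0.034130 and τ_data = 3/21.1 = 0.142180, so τ_n = 0.176310.
Rearranging for μ₀: μ₀ = (μ_n·τ_n − τ_data·x̄)/τ₀ = (-10.5251·0.176310 − 0.142180·-14.9) / 0.034130 = 0.262802/0.034130 ≈ 7.7.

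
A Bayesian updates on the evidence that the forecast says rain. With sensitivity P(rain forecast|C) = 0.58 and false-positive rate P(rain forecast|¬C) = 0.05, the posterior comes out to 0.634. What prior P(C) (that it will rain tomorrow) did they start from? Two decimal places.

P(C) = 0.13

Bayes' rule in odds form gives O(C|E) = O(C)·[P(E|C)/P(E|¬C)], hence O(C) = O(C|E)/LR.
Posterior odds = 0.634/(1−0.634) = 1.7322. LR = 0.58/0.05 = 11.6000.
Prior odds = 1.7322/11.6000 = 0.1493, so P(C) = 0.1493/(1+0.1493) ≈ 0.13.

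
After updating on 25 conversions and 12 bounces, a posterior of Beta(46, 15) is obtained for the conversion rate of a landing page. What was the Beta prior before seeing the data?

Beta(21, 3)

Under Beta–binomial conjugacy the posterior parameters are (α+s, β+f).
So α = 46 − 25 = 21 and β = 15 − 12 = 3.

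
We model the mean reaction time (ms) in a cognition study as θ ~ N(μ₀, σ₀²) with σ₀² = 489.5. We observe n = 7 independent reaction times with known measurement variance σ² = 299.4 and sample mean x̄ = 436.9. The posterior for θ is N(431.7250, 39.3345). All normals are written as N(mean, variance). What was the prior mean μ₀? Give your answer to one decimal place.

With known observation variance, the Normal–Normal posterior has precision τ_n = τ₀ + n/σ² and mean μ_n = (τ₀μ₀ + (n/σ²)x̄)/τ_n.
Here τ₀ = 1/489.5 = 0.002043 and τ_data = 7/299.4 = 0.023380, so τ_n = 0.025423.
Rearranging for μ₀: μ₀ = (μ_n·τ_n − τ_data·x̄)/τ₀ = (431.7250·0.025423 − 0.023380·436.9) / 0.002043 = 0.761023/0.002043 ≈ 372.5.

μ₀ = 372.5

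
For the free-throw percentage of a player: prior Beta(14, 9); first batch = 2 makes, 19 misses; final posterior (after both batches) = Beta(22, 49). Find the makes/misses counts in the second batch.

6 makes and 21 misses

Because Beta–binomial updating is additive in the counts, the combined data contributed (α_post−α_prior, β_post−β_prior) successes and failures.
Total across both batches: 22−14=8 makes, 49−9=40 misses.
Subtract the first batch: 8−2=6 makes and 40−19=21 misses.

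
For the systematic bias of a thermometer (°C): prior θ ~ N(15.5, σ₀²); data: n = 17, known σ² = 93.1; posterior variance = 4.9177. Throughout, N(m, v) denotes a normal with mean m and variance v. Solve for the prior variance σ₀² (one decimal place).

σ₀² = 48.2

Posterior precision equals prior precision plus data precision: 1/σ_n² = 1/σ₀² + n/σ².
So 1/σ₀² = 1/4.9177 − 17/93.1 = 0.203347 − 0.182599 = 0.020748.
Hence σ₀² = 1/0.020748 ≈ 48.2.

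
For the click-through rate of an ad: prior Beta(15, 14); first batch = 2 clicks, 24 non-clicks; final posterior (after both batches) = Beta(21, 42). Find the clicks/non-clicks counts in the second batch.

4 clicks and 4 non-clicks

Because Beta–binomial updating is additive in the counts, the combined data contributed (α_post−α_prior, β_post−β_prior) successes and failures.
Total across both batches: 21−15=6 clicks, 42−14=28 non-clicks.
Subtract the first batch: 6−2=4 clicks and 28−24=4 non-clicks.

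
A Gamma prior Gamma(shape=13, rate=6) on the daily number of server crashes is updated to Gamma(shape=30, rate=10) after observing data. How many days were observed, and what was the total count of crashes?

n = 4 days with total 17 crashes

Gamma–Poisson conjugacy: posterior shape = α + Σxᵢ, posterior rate = β + n.
Matching: Σxᵢ = 30 − 13 = 17 and n = 10 − 6 = 4.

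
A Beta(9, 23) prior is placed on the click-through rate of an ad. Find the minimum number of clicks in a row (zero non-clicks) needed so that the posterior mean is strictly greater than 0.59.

k = 25

After k clicks and 0 non-clicks the posterior is Beta(9+k, 23), with mean (9+k)/(9+23+k).
Set (9+k)/(32+k) > 0.59 and solve: k > (0.59·32 − 9)/(1 − 0.59) = 24.098.
The smallest integer exceeding 24.098 is 25.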